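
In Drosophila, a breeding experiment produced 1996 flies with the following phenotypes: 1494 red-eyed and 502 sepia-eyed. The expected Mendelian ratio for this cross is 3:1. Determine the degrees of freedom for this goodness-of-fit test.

A goodness-of-fit test with 2 phenotype classes has df = 2 − 1 = 1.

1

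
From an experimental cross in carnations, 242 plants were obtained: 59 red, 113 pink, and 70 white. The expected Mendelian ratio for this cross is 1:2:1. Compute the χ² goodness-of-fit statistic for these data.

Total ratio parts = 4. Expected numbers out of 242:
  red: 242 × 1/4 = 60.5
  pink: 242 × 2/4 = 121
  white: 242 × 1/4 = 60.5
χ² = Σ (O − E)² / E
  red: (59 − 60.5)² / 60.5 = 0.0372
  pink: (113 − 121)² / 121 = 0.5289
  white: (70 − 60.5)² / 60.5 = 1.4917
χ² = 0.0372 + 0.5289 + 1.4917 = 2.0578 ≈ 2.058

2.058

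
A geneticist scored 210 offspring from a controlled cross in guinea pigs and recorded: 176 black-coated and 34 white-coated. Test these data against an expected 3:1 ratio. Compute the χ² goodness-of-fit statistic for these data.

Expected counts for N = 210 under a 3:1 ratio (total parts = 4):
  black-coated: 210 × 3/4 = 157.5
  white-coated: 210 × 1/4 = 52.5
χ² = Σ (O − E)² / E
  black-coated: (176 − 157.5)² / 157.5 = 2.1730
  white-coated: (34 − 52.5)² / 52.5 = 6.5190
χ² = 2.1730 + 6.5190 = 8.692

8.692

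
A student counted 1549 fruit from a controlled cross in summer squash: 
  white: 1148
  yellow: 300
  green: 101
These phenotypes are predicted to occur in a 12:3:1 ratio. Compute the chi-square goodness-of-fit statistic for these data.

0.659

Total ratio parts = 16. Expected numbers out of 1549:
  white: 1549 × 12/16 = 1161.75
  yellow: 1549 × 3/16 = 290.4375
  green: 1549 × 1/16 = 96.8125
χ² = Σ (O − E)² / E
  white: (1148 − 1161.75)² / 1161.75 = 0.1627
  yellow: (300 − 290.4375)² / 290.4375 = 0.3148
  green: (101 − 96.8125)² / 96.8125 = 0.1811
χ² = 0.1627 + 0.3148 + 0.1811 = 0.6586 ≈ 0.659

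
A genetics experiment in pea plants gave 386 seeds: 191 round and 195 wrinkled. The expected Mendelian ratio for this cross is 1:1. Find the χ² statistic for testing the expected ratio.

0.041

Total ratio parts = 2. Expected numbers out of 386:
  round: 386 × 1/2 = 193
  wrinkled: 386 × 1/2 = 193
χ² = Σ (O − E)² / E
  round: (191 − 193)² / 193 = 0.0207
  wrinkled: (195 − 193)² / 193 = 0.0207
χ² = 0.0207 + 0.0207 = 0.0414 ≈ 0.041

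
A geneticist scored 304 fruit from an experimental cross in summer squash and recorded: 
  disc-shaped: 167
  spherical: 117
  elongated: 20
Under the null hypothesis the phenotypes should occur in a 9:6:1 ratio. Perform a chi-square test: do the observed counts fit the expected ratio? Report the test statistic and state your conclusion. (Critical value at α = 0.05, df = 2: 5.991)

0.225; consistent

Under the 9:6:1 hypothesis (Σ ratio = 16, N = 304):
  disc-shaped: 304 × 9/16 = 171
  spherical: 304 × 6/16 = 114
  elongated: 304 × 1/16 = 19
χ² = Σ (O − E)² / E
  disc-shaped: (167 − 171)² / 171 = 0.0936
  spherical: (117 − 114)² / 114 = 0.0789
  elongated: (20 − 19)² / 19 = 0.0526
χ² = 0.0936 + 0.0789 + 0.0526 = 0.2251 ≈ 0.225
Degrees of freedom = 3 − 1 = 2; critical value at α = 0.05 is 5.991.
Since 0.225 < 5.991, we fail to reject the null hypothesis — the data are consistent with the 9:6:1 ratio.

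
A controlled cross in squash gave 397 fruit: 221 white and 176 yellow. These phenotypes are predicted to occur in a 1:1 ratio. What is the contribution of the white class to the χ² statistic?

Under the 1:1 hypothesis (Σ ratio = 2, N = 397):
  white: 397 × 1/2 = 198.5
  yellow: 397 × 1/2 = 198.5
Contribution of white: (221 − 198.5)² / 198.5 = 2.5504

2.550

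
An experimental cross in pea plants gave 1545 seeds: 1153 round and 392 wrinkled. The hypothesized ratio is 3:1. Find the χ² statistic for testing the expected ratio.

0.114

Under the 3:1 hypothesis (Σ ratio = 4, N = 1545):
  round: 1545 × 3/4 = 1158.75
  wrinkled: 1545 × 1/4 = 386.25
χ² = Σ (O − E)² / E
  round: (1153 − 1158.75)² / 1158.75 = 0.0285
  wrinkled: (392 − 386.25)² / 386.25 = 0.0856
χ² = 0.0285 + 0.0856 = 0.1141 ≈ 0.114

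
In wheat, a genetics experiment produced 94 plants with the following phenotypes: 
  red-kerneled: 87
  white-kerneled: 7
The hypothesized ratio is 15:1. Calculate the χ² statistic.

The 15:1 ratio has 16 parts, so with N = 94 the expected counts are:
  red-kerneled: 94 × 15/16 = 88.125
  white-kerneled: 94 × 1/16 = 5.875
χ² = Σ (O − E)² / E
  red-kerneled: (87 − 88.125)² / 88.125 = 0.0144
  white-kerneled: (7 − 5.875)² / 5.875 = 0.2154
χ² = 0.0144 + 0.2154 = 0.2298 ≈ 0.230

0.230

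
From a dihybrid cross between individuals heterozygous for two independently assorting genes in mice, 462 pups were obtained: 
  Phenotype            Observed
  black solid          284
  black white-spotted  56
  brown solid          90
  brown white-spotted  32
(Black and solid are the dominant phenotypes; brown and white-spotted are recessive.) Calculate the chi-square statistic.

13.536

A dihybrid F₂ with independent assortment and complete dominance at both loci gives a 9:3:3:1 phenotypic ratio.
Expected counts for N = 462 under a 9:3:3:1 ratio (total parts = 16):
  black solid: 462 × 9/16 = 259.875
  black white-spotted: 462 × 3/16 = 86.625
  brown solid: 462 × 3/16 = 86.625
  brown white-spotted: 462 × 1/16 = 28.875
χ² = Σ (O − E)² / E
  black solid: (284 − 259.875)² / 259.875 = 2.2396
  black white-spotted: (56 − 86.625)² / 86.625 = 10.8270
  brown solid: (90 − 86.625)² / 86.625 = 0.1315
  brown white-spotted: (32 − 28.875)² / 28.875 = 0.3382
χ² = 2.2396 + 10.8270 + 0.1315 + 0.3382 = 13.5363 ≈ 13.536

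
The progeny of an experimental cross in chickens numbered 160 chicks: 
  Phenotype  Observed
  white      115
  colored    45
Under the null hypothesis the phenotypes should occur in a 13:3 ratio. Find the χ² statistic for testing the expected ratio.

The 13:3 ratio has 16 parts, so with N = 160 the expected counts are:
  white: 160 × 13/16 = 130
  colored: 160 × 3/16 = 30
χ² = Σ (O − E)² / E
  white: (115 − 130)² / 130 = 1.7308
  colored: (45 − 30)² / 30 = 7.5000
χ² = 1.7308 + 7.5000 = 9.2308 ≈ 9.231

9.231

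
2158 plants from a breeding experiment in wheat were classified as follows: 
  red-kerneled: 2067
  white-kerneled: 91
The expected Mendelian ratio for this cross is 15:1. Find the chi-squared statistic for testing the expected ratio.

15.224

The 15:1 ratio has 16 parts, so with N = 2158 the expected counts are:
  red-kerneled: 2158 × 15/16 = 2023.125
  white-kerneled: 2158 × 1/16 = 134.875
χ² = Σ (O − E)² / E
  red-kerneled: (2067 − 2023.125)² / 2023.125 = 0.9515
  white-kerneled: (91 − 134.875)² / 134.875 = 14.2726
χ² = 0.9515 + 14.2726 = 15.2241 ≈ 15.224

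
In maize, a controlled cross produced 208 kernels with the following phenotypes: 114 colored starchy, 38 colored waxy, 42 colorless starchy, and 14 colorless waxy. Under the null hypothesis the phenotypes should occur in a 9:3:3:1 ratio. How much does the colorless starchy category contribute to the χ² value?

Total ratio parts = 16. Expected numbers out of 208:
  colored starchy: 208 × 9/16 = 117
  colored waxy: 208 × 3/16 = 39
  colorless starchy: 208 × 3/16 = 39
  colorless waxy: 208 × 1/16 = 13
Contribution of colorless starchy: (42 − 39)² / 39 = 0.2308

0.231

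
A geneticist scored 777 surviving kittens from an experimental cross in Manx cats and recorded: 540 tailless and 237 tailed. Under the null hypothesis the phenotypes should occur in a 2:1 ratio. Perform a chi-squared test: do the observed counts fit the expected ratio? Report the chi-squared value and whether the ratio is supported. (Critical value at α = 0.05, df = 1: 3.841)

2.803; consistent

Expected counts for N = 777 under a 2:1 ratio (total parts = 3):
  tailless: 777 × 2/3 = 518
  tailed: 777 × 1/3 = 259
χ² = Σ (O − E)² / E
  tailless: (540 − 518)² / 518 = 0.9344
  tailed: (237 − 259)² / 259 = 1.8687
χ² = 0.9344 + 1.8687 = 2.8031 ≈ 2.803
Degrees of freedom = 2 − 1 = 1; critical value at α = 0.05 is 3.841.
Since 2.803 < 3.841, we fail to reject the null hypothesis — the data are consistent with the 2:1 ratio.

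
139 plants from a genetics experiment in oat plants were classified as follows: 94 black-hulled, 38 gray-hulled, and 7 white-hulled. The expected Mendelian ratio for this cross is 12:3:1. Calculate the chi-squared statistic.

Total ratio parts = 16. Expected numbers out of 139:
  black-hulled: 139 × 12/16 = 104.25
  gray-hulled: 139 × 3/16 = 26.0625
  white-hulled: 139 × 1/16 = 8.6875
χ² = Σ (O − E)² / E
  black-hulled: (94 − 104.25)² / 104.25 = 1.0078
  gray-hulled: (38 − 26.0625)² / 26.0625 = 5.4678
  white-hulled: (7 − 8.6875)² / 8.6875 = 0.3278
χ² = 1.0078 + 5.4678 + 0.3278 = 6.8034 ≈ 6.803

6.803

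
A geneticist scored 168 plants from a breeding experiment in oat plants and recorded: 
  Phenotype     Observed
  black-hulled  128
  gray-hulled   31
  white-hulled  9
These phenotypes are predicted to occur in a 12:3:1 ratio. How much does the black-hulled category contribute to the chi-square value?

Expected counts for N = 168 under a 12:3:1 ratio (total parts = 16):
  black-hulled: 168 × 12/16 = 126
  gray-hulled: 168 × 3/16 = 31.5
  white-hulled: 168 × 1/16 = 10.5
Contribution of black-hulled: (128 − 126)² / 126 = 0.0317

0.032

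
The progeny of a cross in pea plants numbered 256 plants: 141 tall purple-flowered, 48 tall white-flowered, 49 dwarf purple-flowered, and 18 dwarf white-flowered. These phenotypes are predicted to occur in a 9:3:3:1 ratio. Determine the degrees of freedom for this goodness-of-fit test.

A goodness-of-fit test with 4 phenotype classes has df = 4 − 1 = 3.

3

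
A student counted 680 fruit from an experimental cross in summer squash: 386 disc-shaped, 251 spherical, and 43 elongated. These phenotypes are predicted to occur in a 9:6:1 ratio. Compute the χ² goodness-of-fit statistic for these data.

Expected counts for N = 680 under a 9:6:1 ratio (total parts = 16):
  disc-shaped: 680 × 9/16 = 382.5
  spherical: 680 × 6/16 = 255
  elongated: 680 × 1/16 = 42.5
χ² = Σ (O − E)² / E
  disc-shaped: (386 − 382.5)² / 382.5 = 0.0320
  spherical: (251 − 255)² / 255 = 0.0627
  elongated: (43 − 42.5)² / 42.5 = 0.0059
χ² = 0.0320 + 0.0627 + 0.0059 = 0.1006 ≈ 0.101

0.101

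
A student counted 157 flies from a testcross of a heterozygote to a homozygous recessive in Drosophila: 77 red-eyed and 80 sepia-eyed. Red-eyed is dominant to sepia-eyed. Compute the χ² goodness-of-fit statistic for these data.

A testcross of a heterozygote (Aa × aa) gives a 1:1 phenotypic ratio.
Total ratio parts = 2. Expected numbers out of 157:
  red-eyed: 157 × 1/2 = 78.5
  sepia-eyed: 157 × 1/2 = 78.5
χ² = Σ (O − E)² / E
  red-eyed: (77 − 78.5)² / 78.5 = 0.0287
  sepia-eyed: (80 − 78.5)² / 78.5 = 0.0287
χ² = 0.0287 + 0.0287 = 0.0574 ≈ 0.057

0.057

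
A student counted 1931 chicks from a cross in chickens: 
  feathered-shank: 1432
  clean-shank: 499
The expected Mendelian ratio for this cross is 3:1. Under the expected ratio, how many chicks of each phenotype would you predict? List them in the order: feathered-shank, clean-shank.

1448.25, 482.75

Expected counts for N = 1931 under a 3:1 ratio (total parts = 4):
  feathered-shank: 1931 × 3/4 = 1448.25
  clean-shank: 1931 × 1/4 = 482.75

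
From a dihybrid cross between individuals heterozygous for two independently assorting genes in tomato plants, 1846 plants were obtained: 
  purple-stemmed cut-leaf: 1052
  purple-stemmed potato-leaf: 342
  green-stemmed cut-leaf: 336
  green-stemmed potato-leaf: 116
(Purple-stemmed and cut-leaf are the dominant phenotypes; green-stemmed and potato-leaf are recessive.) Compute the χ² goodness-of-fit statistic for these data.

A dihybrid F₂ with independent assortment and complete dominance at both loci gives a 9:3:3:1 phenotypic ratio.
Total ratio parts = 16. Expected numbers out of 1846:
  purple-stemmed cut-leaf: 1846 × 9/16 = 1038.375
  purple-stemmed potato-leaf: 1846 × 3/16 = 346.125
  green-stemmed cut-leaf: 1846 × 3/16 = 346.125
  green-stemmed potato-leaf: 1846 × 1/16 = 115.375
χ² = Σ (O − E)² / E
  purple-stemmed cut-leaf: (1052 − 1038.375)² / 1038.375 = 0.1788
  purple-stemmed potato-leaf: (342 − 346.125)² / 346.125 = 0.0492
  green-stemmed cut-leaf: (336 − 346.125)² / 346.125 = 0.2962
  green-stemmed potato-leaf: (116 − 115.375)² / 115.375 = 0.0034
χ² = 0.1788 + 0.0492 + 0.2962 + 0.0034 = 0.5276 ≈ 0.528

0.528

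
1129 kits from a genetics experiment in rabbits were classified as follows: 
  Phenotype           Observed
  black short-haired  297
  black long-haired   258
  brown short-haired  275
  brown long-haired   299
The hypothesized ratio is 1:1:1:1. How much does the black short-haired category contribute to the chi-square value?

0.771

Under the 1:1:1:1 hypothesis (Σ ratio = 4, N = 1129):
  black short-haired: 1129 × 1/4 = 282.25
  black long-haired: 1129 × 1/4 = 282.25
  brown short-haired: 1129 × 1/4 = 282.25
  brown long-haired: 1129 × 1/4 = 282.25
Contribution of black short-haired: (297 − 282.25)² / 282.25 = 0.7708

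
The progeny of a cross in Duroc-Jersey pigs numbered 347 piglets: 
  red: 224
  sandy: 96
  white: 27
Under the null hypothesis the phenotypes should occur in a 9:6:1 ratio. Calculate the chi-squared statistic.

The 9:6:1 ratio has 16 parts, so with N = 347 the expected counts are:
  red: 347 × 9/16 = 195.1875
  sandy: 347 × 6/16 = 130.125
  white: 347 × 1/16 = 21.6875
χ² = Σ (O − E)² / E
  red: (224 − 195.1875)² / 195.1875 = 4.2531
  sandy: (96 − 130.125)² / 130.125 = 8.9492
  white: (27 − 21.6875)² / 21.6875 = 1.3013
χ² = 4.2531 + 8.9492 + 1.3013 = 14.5036 ≈ 14.504

14.504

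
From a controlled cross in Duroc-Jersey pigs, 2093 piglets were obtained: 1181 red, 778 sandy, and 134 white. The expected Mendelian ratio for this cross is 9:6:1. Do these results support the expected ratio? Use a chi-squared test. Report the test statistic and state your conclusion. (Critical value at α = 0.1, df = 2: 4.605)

0.149; consistent

Under the 9:6:1 hypothesis (Σ ratio = 16, N = 2093):
  red: 2093 × 9/16 = 1177.3125
  sandy: 2093 × 6/16 = 784.875
  white: 2093 × 1/16 = 130.8125
χ² = Σ (O − E)² / E
  red: (1181 − 1177.3125)² / 1177.3125 = 0.0115
  sandy: (778 − 784.875)² / 784.875 = 0.0602
  white: (134 − 130.8125)² / 130.8125 = 0.0777
χ² = 0.0115 + 0.0602 + 0.0777 = 0.1494 ≈ 0.149
Degrees of freedom = 3 − 1 = 2; critical value at α = 0.1 is 4.605.
Since 0.149 < 4.605, we fail to reject the null hypothesis — the data are consistent with the 9:6:1 ratio.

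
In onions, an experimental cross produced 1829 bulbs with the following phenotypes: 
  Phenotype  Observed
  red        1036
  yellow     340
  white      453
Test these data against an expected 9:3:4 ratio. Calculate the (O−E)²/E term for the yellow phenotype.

The 9:3:4 ratio has 16 parts, so with N = 1829 the expected counts are:
  red: 1829 × 9/16 = 1028.8125
  yellow: 1829 × 3/16 = 342.9375
  white: 1829 × 4/16 = 457.25
Contribution of yellow: (340 − 342.9375)² / 342.9375 = 0.0252

0.025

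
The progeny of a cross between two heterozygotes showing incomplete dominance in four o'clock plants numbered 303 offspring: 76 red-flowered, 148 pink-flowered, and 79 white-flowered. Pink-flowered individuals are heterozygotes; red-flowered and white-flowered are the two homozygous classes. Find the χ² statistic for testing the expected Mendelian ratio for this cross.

With incomplete dominance, a heterozygote × heterozygote cross gives a 1:2:1 phenotypic ratio.
Total ratio parts = 4. Expected numbers out of 303:
  red-flowered: 303 × 1/4 = 75.75
  pink-flowered: 303 × 2/4 = 151.5
  white-flowered: 303 × 1/4 = 75.75
χ² = Σ (O − E)² / E
  red-flowered: (76 − 75.75)² / 75.75 = 0.0008
  pink-flowered: (148 − 151.5)² / 151.5 = 0.0809
  white-flowered: (79 − 75.75)² / 75.75 = 0.1394
χ² = 0.0008 + 0.0809 + 0.1394 = 0.2211 ≈ 0.221

0.221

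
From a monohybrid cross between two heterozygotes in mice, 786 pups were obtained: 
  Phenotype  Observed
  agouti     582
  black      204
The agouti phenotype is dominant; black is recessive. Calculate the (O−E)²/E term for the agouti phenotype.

For a monohybrid cross between heterozygotes with complete dominance, the expected phenotypic ratio is 3:1.
The 3:1 ratio has 4 parts, so with N = 786 the expected counts are:
  agouti: 786 × 3/4 = 589.5
  black: 786 × 1/4 = 196.5
Contribution of agouti: (582 − 589.5)² / 589.5 = 0.0954

0.095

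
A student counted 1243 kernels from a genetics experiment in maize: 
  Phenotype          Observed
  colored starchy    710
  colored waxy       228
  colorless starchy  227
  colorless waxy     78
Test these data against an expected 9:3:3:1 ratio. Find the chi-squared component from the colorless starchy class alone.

0.158

Under the 9:3:3:1 hypothesis (Σ ratio = 16, N = 1243):
  colored starchy: 1243 × 9/16 = 699.1875
  colored waxy: 1243 × 3/16 = 233.0625
  colorless starchy: 1243 × 3/16 = 233.0625
  colorless waxy: 1243 × 1/16 = 77.6875
Contribution of colorless starchy: (227 − 233.0625)² / 233.0625 = 0.1577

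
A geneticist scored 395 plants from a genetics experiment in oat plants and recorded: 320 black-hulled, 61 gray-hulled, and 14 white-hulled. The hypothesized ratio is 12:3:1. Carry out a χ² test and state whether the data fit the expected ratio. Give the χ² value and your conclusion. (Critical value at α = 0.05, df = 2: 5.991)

8.835; not consistent

Under the 12:3:1 hypothesis (Σ ratio = 16, N = 395):
  black-hulled: 395 × 12/16 = 296.25
  gray-hulled: 395 × 3/16 = 74.0625
  white-hulled: 395 × 1/16 = 24.6875
χ² = Σ (O − E)² / E
  black-hulled: (320 − 296.25)² / 296.25 = 1.9040
  gray-hulled: (61 − 74.0625)² / 74.0625 = 2.3039
  white-hulled: (14 − 24.6875)² / 24.6875 = 4.6267
χ² = 1.9040 + 2.3039 + 4.6267 = 8.8346 ≈ 8.835
Degrees of freedom = 3 − 1 = 2; critical value at α = 0.05 is 5.991.
Since 8.835 > 5.991, we reject the null hypothesis — the data do not fit the 12:3:1 ratio.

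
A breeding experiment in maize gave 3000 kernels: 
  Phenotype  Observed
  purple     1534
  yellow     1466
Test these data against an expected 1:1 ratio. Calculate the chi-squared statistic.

The 1:1 ratio has 2 parts, so with N = 3000 the expected counts are:
  purple: 3000 × 1/2 = 1500
  yellow: 3000 × 1/2 = 1500
χ² = Σ (O − E)² / E
  purple: (1534 − 1500)² / 1500 = 0.7707
  yellow: (1466 − 1500)² / 1500 = 0.7707
χ² = 0.7707 + 0.7707 = 1.5414 ≈ 1.541

1.541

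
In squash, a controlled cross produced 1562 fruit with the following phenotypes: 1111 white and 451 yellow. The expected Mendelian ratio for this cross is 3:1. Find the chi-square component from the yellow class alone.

9.373

The 3:1 ratio has 4 parts, so with N = 1562 the expected counts are:
  white: 1562 × 3/4 = 1171.5
  yellow: 1562 × 1/4 = 390.5
Contribution of yellow: (451 − 390.5)² / 390.5 = 9.3732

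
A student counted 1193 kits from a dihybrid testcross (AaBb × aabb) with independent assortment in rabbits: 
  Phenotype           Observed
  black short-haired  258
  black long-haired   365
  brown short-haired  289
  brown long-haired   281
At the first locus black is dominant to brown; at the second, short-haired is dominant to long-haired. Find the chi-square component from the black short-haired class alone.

5.432

A dihybrid testcross with independent assortment gives a 1:1:1:1 ratio.
Expected counts for N = 1193 under a 1:1:1:1 ratio (total parts = 4):
  black short-haired: 1193 × 1/4 = 298.25
  black long-haired: 1193 × 1/4 = 298.25
  brown short-haired: 1193 × 1/4 = 298.25
  brown long-haired: 1193 × 1/4 = 298.25
Contribution of black short-haired: (258 − 298.25)² / 298.25 = 5.4319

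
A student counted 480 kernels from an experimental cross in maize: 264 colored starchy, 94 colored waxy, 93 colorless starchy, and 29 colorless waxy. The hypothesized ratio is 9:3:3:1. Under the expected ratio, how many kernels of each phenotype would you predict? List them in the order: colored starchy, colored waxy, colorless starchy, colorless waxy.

270, 90, 90, 30

Expected counts for N = 480 under a 9:3:3:1 ratio (total parts = 16):
  colored starchy: 480 × 9/16 = 270
  colored waxy: 480 × 3/16 = 90
  colorless starchy: 480 × 3/16 = 90
  colorless waxy: 480 × 1/16 = 30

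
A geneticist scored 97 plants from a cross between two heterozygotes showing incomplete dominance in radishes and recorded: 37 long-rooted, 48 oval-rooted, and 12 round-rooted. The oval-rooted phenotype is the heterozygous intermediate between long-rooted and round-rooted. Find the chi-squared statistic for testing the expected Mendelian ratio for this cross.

With incomplete dominance, a heterozygote × heterozygote cross gives a 1:2:1 phenotypic ratio.
The 1:2:1 ratio has 4 parts, so with N = 97 the expected counts are:
  long-rooted: 97 × 1/4 = 24.25
  oval-rooted: 97 × 2/4 = 48.5
  round-rooted: 97 × 1/4 = 24.25
χ² = Σ (O − E)² / E
  long-rooted: (37 − 24.25)² / 24.25 = 6.7036
  oval-rooted: (48 − 48.5)² / 48.5 = 0.0052
  round-rooted: (12 − 24.25)² / 24.25 = 6.1881
χ² = 6.7036 + 0.0052 + 6.1881 = 12.8969 ≈ 12.897

12.897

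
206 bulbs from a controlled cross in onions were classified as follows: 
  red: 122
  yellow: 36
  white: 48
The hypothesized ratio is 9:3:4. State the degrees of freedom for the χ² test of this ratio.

2

A goodness-of-fit test with 3 phenotype classes has df = 3 − 1 = 2.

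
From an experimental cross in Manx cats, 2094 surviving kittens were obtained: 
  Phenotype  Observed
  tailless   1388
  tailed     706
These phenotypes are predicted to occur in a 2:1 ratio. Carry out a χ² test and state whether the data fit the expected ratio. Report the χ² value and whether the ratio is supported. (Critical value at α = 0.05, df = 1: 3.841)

0.138; consistent

Total ratio parts = 3. Expected numbers out of 2094:
  tailless: 2094 × 2/3 = 1396
  tailed: 2094 × 1/3 = 698
χ² = Σ (O − E)² / E
  tailless: (1388 − 1396)² / 1396 = 0.0458
  tailed: (706 − 698)² / 698 = 0.0917
χ² = 0.0458 + 0.0917 = 0.1375 ≈ 0.138
Degrees of freedom = 2 − 1 = 1; critical value at α = 0.05 is 3.841.
Since 0.138 < 3.841, we fail to reject the null hypothesis — the data are consistent with the 2:1 ratio.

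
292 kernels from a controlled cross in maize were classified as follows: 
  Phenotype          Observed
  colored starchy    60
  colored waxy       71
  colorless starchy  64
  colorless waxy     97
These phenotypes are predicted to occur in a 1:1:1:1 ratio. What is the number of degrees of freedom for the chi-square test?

3

A goodness-of-fit test with 4 phenotype classes has df = 4 − 1 = 3.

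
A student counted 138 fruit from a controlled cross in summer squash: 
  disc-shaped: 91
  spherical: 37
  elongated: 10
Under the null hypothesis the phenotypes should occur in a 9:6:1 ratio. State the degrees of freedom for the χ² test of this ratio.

2

A goodness-of-fit test with 3 phenotype classes has df = 3 − 1 = 2.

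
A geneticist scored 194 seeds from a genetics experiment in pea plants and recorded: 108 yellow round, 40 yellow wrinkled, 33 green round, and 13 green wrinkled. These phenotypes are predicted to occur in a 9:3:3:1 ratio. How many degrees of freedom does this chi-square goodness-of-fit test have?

3

A goodness-of-fit test with 4 phenotype classes has df = 4 − 1 = 3.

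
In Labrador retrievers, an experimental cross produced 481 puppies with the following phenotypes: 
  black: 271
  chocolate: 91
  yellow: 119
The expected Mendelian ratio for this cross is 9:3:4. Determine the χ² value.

Total ratio parts = 16. Expected numbers out of 481:
  black: 481 × 9/16 = 270.5625
  chocolate: 481 × 3/16 = 90.1875
  yellow: 481 × 4/16 = 120.25
χ² = Σ (O − E)² / E
  black: (271 − 270.5625)² / 270.5625 = 0.0007
  chocolate: (91 − 90.1875)² / 90.1875 = 0.0073
  yellow: (119 − 120.25)² / 120.25 = 0.0130
χ² = 0.0007 + 0.0073 + 0.0130 = 0.021

0.021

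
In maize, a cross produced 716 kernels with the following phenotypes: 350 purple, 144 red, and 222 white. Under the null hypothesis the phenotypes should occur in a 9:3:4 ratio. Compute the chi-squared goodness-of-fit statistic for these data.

Under the 9:3:4 hypothesis (Σ ratio = 16, N = 716):
  purple: 716 × 9/16 = 402.75
  red: 716 × 3/16 = 134.25
  white: 716 × 4/16 = 179
χ² = Σ (O − E)² / E
  purple: (350 − 402.75)² / 402.75 = 6.9089
  red: (144 − 134.25)² / 134.25 = 0.7081
  white: (222 − 179)² / 179 = 10.3296
χ² = 6.9089 + 0.7081 + 10.3296 = 17.9466 ≈ 17.947

17.947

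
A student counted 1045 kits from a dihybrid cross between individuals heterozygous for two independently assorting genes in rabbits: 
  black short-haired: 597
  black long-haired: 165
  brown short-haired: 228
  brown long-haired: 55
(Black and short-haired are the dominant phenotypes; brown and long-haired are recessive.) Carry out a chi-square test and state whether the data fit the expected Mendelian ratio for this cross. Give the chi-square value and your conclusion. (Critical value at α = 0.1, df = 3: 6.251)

11.903; not consistent

A dihybrid F₂ with independent assortment and complete dominance at both loci gives a 9:3:3:1 phenotypic ratio.
The 9:3:3:1 ratio has 16 parts, so with N = 1045 the expected counts are:
  black short-haired: 1045 × 9/16 = 587.8125
  black long-haired: 1045 × 3/16 = 195.9375
  brown short-haired: 1045 × 3/16 = 195.9375
  brown long-haired: 1045 × 1/16 = 65.3125
χ² = Σ (O − E)² / E
  black short-haired: (597 − 587.8125)² / 587.8125 = 0.1436
  black long-haired: (165 − 195.9375)² / 195.9375 = 4.8849
  brown short-haired: (228 − 195.9375)² / 195.9375 = 5.2466
  brown long-haired: (55 − 65.3125)² / 65.3125 = 1.6283
χ² = 0.1436 + 4.8849 + 5.2466 + 1.6283 = 11.9034 ≈ 11.903
Degrees of freedom = 4 − 1 = 3; critical value at α = 0.1 is 6.251.
Since 11.903 > 6.251, we reject the null hypothesis — the data do not fit the 9:3:3:1 ratio.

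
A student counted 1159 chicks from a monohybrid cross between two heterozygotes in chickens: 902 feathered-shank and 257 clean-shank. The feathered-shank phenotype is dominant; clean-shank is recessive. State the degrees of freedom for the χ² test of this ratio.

1

For a monohybrid cross between heterozygotes with complete dominance, the expected phenotypic ratio is 3:1.
A goodness-of-fit test with 2 phenotype classes has df = 2 − 1 = 1.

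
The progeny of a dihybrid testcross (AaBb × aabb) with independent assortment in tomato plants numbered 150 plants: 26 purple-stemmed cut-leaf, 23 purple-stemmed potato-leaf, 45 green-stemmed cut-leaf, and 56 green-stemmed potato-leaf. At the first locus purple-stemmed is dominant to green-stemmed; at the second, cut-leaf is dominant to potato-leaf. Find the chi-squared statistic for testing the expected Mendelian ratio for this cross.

A dihybrid testcross with independent assortment gives a 1:1:1:1 ratio.
The 1:1:1:1 ratio has 4 parts, so with N = 150 the expected counts are:
  purple-stemmed cut-leaf: 150 × 1/4 = 37.5
  purple-stemmed potato-leaf: 150 × 1/4 = 37.5
  green-stemmed cut-leaf: 150 × 1/4 = 37.5
  green-stemmed potato-leaf: 150 × 1/4 = 37.5
χ² = Σ (O − E)² / E
  purple-stemmed cut-leaf: (26 − 37.5)² / 37.5 = 3.5267
  purple-stemmed potato-leaf: (23 − 37.5)² / 37.5 = 5.6067
  green-stemmed cut-leaf: (45 − 37.5)² / 37.5 = 1.5000
  green-stemmed potato-leaf: (56 − 37.5)² / 37.5 = 9.1267
χ² = 3.5267 + 5.6067 + 1.5000 + 9.1267 = 19.7601 ≈ 19.760

19.760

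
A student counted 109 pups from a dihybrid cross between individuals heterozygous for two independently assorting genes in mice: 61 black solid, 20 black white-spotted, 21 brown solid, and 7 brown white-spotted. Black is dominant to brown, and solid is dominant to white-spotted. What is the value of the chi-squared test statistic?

0.032

A dihybrid F₂ with independent assortment and complete dominance at both loci gives a 9:3:3:1 phenotypic ratio.
Expected counts for N = 109 under a 9:3:3:1 ratio (total parts = 16):
  black solid: 109 × 9/16 = 61.3125
  black white-spotted: 109 × 3/16 = 20.4375
  brown solid: 109 × 3/16 = 20.4375
  brown white-spotted: 109 × 1/16 = 6.8125
χ² = Σ (O − E)² / E
  black solid: (61 − 61.3125)² / 61.3125 = 0.0016
  black white-spotted: (20 − 20.4375)² / 20.4375 = 0.0094
  brown solid: (21 − 20.4375)² / 20.4375 = 0.0155
  brown white-spotted: (7 − 6.8125)² / 6.8125 = 0.0052
χ² = 0.0016 + 0.0094 + 0.0155 + 0.0052 = 0.0317 ≈ 0.032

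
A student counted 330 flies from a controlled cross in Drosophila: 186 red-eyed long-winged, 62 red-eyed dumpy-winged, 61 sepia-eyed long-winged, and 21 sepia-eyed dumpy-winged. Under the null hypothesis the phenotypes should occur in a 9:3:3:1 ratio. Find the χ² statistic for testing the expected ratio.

The 9:3:3:1 ratio has 16 parts, so with N = 330 the expected counts are:
  red-eyed long-winged: 330 × 9/16 = 185.625
  red-eyed dumpy-winged: 330 × 3/16 = 61.875
  sepia-eyed long-winged: 330 × 3/16 = 61.875
  sepia-eyed dumpy-winged: 330 × 1/16 = 20.625
χ² = Σ (O − E)² / E
  red-eyed long-winged: (186 − 185.625)² / 185.625 = 0.0008
  red-eyed dumpy-winged: (62 − 61.875)² / 61.875 = 0.0003
  sepia-eyed long-winged: (61 − 61.875)² / 61.875 = 0.0124
  sepia-eyed dumpy-winged: (21 − 20.625)² / 20.625 = 0.0068
χ² = 0.0008 + 0.0003 + 0.0124 + 0.0068 = 0.0203 ≈ 0.020

0.020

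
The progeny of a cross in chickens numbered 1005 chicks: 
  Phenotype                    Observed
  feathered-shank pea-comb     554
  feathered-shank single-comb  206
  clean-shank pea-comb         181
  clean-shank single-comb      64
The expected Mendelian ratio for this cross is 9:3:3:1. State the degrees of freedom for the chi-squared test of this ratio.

3

A goodness-of-fit test with 4 phenotype classes has df = 4 − 1 = 3.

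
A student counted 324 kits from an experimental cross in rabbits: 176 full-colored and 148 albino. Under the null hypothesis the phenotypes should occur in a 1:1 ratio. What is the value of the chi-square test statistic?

The 1:1 ratio has 2 parts, so with N = 324 the expected counts are:
  full-colored: 324 × 1/2 = 162
  albino: 324 × 1/2 = 162
χ² = Σ (O − E)² / E
  full-colored: (176 − 162)² / 162 = 1.2099
  albino: (148 − 162)² / 162 = 1.2099
χ² = 1.2099 + 1.2099 = 2.4198 ≈ 2.420

2.420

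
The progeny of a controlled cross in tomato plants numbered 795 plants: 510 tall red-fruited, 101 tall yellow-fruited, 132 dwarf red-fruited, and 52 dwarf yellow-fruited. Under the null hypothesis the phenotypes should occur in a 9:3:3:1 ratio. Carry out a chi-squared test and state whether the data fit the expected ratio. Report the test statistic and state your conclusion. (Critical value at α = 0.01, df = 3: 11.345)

26.380; not consistent

The 9:3:3:1 ratio has 16 parts, so with N = 795 the expected counts are:
  tall red-fruited: 795 × 9/16 = 447.1875
  tall yellow-fruited: 795 × 3/16 = 149.0625
  dwarf red-fruited: 795 × 3/16 = 149.0625
  dwarf yellow-fruited: 795 × 1/16 = 49.6875
χ² = Σ (O − E)² / E
  tall red-fruited: (510 − 447.1875)² / 447.1875 = 8.8227
  tall yellow-fruited: (101 − 149.0625)² / 149.0625 = 15.4969
  dwarf red-fruited: (132 − 149.0625)² / 149.0625 = 1.9531
  dwarf yellow-fruited: (52 − 49.6875)² / 49.6875 = 0.1076
χ² = 8.8227 + 15.4969 + 1.9531 + 0.1076 = 26.3803 ≈ 26.380
Degrees of freedom = 4 − 1 = 3; critical value at α = 0.01 is 11.345.
Since 26.380 > 11.345, we reject the null hypothesis — the data do not fit the 9:3:3:1 ratio.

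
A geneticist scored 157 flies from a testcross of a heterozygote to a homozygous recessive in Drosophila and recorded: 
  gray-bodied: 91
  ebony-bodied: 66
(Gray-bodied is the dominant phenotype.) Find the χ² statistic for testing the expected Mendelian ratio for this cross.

3.981

A testcross of a heterozygote (Aa × aa) gives a 1:1 phenotypic ratio.
Expected counts for N = 157 under a 1:1 ratio (total parts = 2):
  gray-bodied: 157 × 1/2 = 78.5
  ebony-bodied: 157 × 1/2 = 78.5
χ² = Σ (O − E)² / E
  gray-bodied: (91 − 78.5)² / 78.5 = 1.9904
  ebony-bodied: (66 − 78.5)² / 78.5 = 1.9904
χ² = 1.9904 + 1.9904 = 3.9808 ≈ 3.981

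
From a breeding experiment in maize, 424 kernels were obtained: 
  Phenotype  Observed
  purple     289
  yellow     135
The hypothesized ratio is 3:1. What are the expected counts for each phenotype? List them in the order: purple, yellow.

318, 106

The 3:1 ratio has 4 parts, so with N = 424 the expected counts are:
  purple: 424 × 3/4 = 318
  yellow: 424 × 1/4 = 106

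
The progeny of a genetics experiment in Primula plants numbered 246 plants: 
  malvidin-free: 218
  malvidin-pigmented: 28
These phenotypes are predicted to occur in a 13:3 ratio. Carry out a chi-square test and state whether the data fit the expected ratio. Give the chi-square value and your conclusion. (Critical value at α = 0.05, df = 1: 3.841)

8.766; not consistent

Under the 13:3 hypothesis (Σ ratio = 16, N = 246):
  malvidin-free: 246 × 13/16 = 199.875
  malvidin-pigmented: 246 × 3/16 = 46.125
χ² = Σ (O − E)² / E
  malvidin-free: (218 − 199.875)² / 199.875 = 1.6436
  malvidin-pigmented: (28 − 46.125)² / 46.125 = 7.1223
χ² = 1.6436 + 7.1223 = 8.7659 ≈ 8.766
Degrees of freedom = 2 − 1 = 1; critical value at α = 0.05 is 3.841.
Since 8.766 > 3.841, we reject the null hypothesis — the data do not fit the 13:3 ratio.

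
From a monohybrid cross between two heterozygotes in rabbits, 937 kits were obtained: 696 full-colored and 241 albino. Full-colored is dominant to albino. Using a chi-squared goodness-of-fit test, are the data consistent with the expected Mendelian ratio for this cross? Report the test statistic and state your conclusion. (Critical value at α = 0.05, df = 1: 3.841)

For a monohybrid cross between heterozygotes with complete dominance, the expected phenotypic ratio is 3:1.
Total ratio parts = 4. Expected numbers out of 937:
  full-colored: 937 × 3/4 = 702.75
  albino: 937 × 1/4 = 234.25
χ² = Σ (O − E)² / E
  full-colored: (696 − 702.75)² / 702.75 = 0.0648
  albino: (241 − 234.25)² / 234.25 = 0.1945
χ² = 0.0648 + 0.1945 = 0.2593 ≈ 0.259
Degrees of freedom = 2 − 1 = 1; critical value at α = 0.05 is 3.841.
Since 0.259 < 3.841, we fail to reject the null hypothesis — the data are consistent with the 3:1 ratio.

0.259; consistent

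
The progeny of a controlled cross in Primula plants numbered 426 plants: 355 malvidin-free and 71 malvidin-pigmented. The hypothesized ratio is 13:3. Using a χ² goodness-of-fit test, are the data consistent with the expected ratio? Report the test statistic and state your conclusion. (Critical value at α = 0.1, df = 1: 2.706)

Under the 13:3 hypothesis (Σ ratio = 16, N = 426):
  malvidin-free: 426 × 13/16 = 346.125
  malvidin-pigmented: 426 × 3/16 = 79.875
χ² = Σ (O − E)² / E
  malvidin-free: (355 − 346.125)² / 346.125 = 0.2276
  malvidin-pigmented: (71 − 79.875)² / 79.875 = 0.9861
χ² = 0.2276 + 0.9861 = 1.2137 ≈ 1.214
Degrees of freedom = 2 − 1 = 1; critical value at α = 0.1 is 2.706.
Since 1.214 < 2.706, we fail to reject the null hypothesis — the data are consistent with the 13:3 ratio.

1.214; consistent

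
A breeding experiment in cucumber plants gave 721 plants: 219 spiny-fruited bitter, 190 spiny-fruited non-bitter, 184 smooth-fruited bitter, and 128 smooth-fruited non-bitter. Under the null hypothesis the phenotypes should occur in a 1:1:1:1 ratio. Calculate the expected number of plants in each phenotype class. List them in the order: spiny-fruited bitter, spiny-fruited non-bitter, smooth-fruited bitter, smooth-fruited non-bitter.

180.25, 180.25, 180.25, 180.25

Total ratio parts = 4. Expected numbers out of 721:
  spiny-fruited bitter: 721 × 1/4 = 180.25
  spiny-fruited non-bitter: 721 × 1/4 = 180.25
  smooth-fruited bitter: 721 × 1/4 = 180.25
  smooth-fruited non-bitter: 721 × 1/4 = 180.25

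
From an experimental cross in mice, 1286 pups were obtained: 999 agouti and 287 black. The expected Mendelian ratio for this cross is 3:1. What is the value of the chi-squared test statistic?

4.936

Under the 3:1 hypothesis (Σ ratio = 4, N = 1286):
  agouti: 1286 × 3/4 = 964.5
  black: 1286 × 1/4 = 321.5
χ² = Σ (O − E)² / E
  agouti: (999 − 964.5)² / 964.5 = 1.2341
  black: (287 − 321.5)² / 321.5 = 3.7022
χ² = 1.2341 + 3.7022 = 4.9363 ≈ 4.936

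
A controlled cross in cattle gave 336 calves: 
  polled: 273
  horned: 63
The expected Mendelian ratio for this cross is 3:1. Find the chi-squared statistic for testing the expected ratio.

7.000

Total ratio parts = 4. Expected numbers out of 336:
  polled: 336 × 3/4 = 252
  horned: 336 × 1/4 = 84
χ² = Σ (O − E)² / E
  polled: (273 − 252)² / 252 = 1.7500
  horned: (63 − 84)² / 84 = 5.2500
χ² = 1.7500 + 5.2500 = 7.000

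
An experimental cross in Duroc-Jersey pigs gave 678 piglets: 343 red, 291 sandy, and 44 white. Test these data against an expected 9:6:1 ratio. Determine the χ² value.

9.236

The 9:6:1 ratio has 16 parts, so with N = 678 the expected counts are:
  red: 678 × 9/16 = 381.375
  sandy: 678 × 6/16 = 254.25
  white: 678 × 1/16 = 42.375
χ² = Σ (O − E)² / E
  red: (343 − 381.375)² / 381.375 = 3.8614
  sandy: (291 − 254.25)² / 254.25 = 5.3119
  white: (44 − 42.375)² / 42.375 = 0.0623
χ² = 3.8614 + 5.3119 + 0.0623 = 9.2356 ≈ 9.236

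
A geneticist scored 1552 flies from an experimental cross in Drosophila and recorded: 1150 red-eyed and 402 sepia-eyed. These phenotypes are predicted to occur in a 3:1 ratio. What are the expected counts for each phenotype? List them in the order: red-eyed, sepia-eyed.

1164, 388

Total ratio parts = 4. Expected numbers out of 1552:
  red-eyed: 1552 × 3/4 = 1164
  sepia-eyed: 1552 × 1/4 = 388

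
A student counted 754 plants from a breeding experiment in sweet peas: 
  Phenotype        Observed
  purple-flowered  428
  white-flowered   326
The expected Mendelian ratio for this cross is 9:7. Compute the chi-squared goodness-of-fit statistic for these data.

Expected counts for N = 754 under a 9:7 ratio (total parts = 16):
  purple-flowered: 754 × 9/16 = 424.125
  white-flowered: 754 × 7/16 = 329.875
χ² = Σ (O − E)² / E
  purple-flowered: (428 − 424.125)² / 424.125 = 0.0354
  white-flowered: (326 − 329.875)² / 329.875 = 0.0455
χ² = 0.0354 + 0.0455 = 0.0809 ≈ 0.081

0.081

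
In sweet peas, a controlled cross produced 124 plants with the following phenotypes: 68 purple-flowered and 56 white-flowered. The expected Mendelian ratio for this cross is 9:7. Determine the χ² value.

0.100

The 9:7 ratio has 16 parts, so with N = 124 the expected counts are:
  purple-flowered: 124 × 9/16 = 69.75
  white-flowered: 124 × 7/16 = 54.25
χ² = Σ (O − E)² / E
  purple-flowered: (68 − 69.75)² / 69.75 = 0.0439
  white-flowered: (56 − 54.25)² / 54.25 = 0.0565
χ² = 0.0439 + 0.0565 = 0.1004 ≈ 0.100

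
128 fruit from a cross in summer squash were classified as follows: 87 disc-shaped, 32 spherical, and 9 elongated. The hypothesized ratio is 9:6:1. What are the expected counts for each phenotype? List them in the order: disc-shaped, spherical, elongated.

Expected counts for N = 128 under a 9:6:1 ratio (total parts = 16):
  disc-shaped: 128 × 9/16 = 72
  spherical: 128 × 6/16 = 48
  elongated: 128 × 1/16 = 8

72, 48, 8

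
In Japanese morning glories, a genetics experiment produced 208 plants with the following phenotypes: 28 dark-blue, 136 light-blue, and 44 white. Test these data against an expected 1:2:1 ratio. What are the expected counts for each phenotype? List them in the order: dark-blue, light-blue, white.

52, 104, 52

Under the 1:2:1 hypothesis (Σ ratio = 4, N = 208):
  dark-blue: 208 × 1/4 = 52
  light-blue: 208 × 2/4 = 104
  white: 208 × 1/4 = 52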